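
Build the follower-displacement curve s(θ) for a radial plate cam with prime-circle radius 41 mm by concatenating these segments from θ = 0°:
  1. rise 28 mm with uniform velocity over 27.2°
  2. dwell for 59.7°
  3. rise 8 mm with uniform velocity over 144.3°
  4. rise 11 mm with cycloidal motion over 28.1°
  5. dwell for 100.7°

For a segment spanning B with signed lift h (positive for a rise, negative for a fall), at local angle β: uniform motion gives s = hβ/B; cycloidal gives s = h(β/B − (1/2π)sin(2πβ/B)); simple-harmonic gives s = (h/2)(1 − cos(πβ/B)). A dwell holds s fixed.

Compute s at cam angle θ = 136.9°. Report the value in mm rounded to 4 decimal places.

seg 1 [0°–27.2°] uniform, h=28: full span → s += 28 → s = 28.0000
seg 2 [27.2°–86.9°] dwell: s stays 28.0000
seg 3 [86.9°–231.2°] uniform, h=8: θ=136.9° here. β=50, B=144.3. 8·50/144.3 = 2.7720 → s = 30.7720

30.7720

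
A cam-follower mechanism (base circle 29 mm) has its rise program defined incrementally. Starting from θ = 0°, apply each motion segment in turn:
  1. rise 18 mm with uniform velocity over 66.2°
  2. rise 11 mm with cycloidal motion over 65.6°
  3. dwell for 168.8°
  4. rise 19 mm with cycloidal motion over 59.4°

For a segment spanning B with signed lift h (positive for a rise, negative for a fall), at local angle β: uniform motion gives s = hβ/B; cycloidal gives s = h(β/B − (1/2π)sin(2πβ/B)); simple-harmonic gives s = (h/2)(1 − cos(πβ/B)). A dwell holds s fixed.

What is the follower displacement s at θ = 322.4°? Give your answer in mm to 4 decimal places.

seg 1 [0°–66.2°] uniform, h=18: full span → s += 18 → s = 18.0000
seg 2 [66.2°–131.8°] cycloidal, h=11: full span → s += 11 → s = 29.0000
seg 3 [131.8°–300.6°] dwell: s stays 29.0000
seg 4 [300.6°–360°] cycloidal, h=19: θ=322.4° here. β=21.8, B=59.4. 19·(0.3670 − sin(2π·0.3670)/(2π)) = 4.7301 → s = 33.7301

33.7301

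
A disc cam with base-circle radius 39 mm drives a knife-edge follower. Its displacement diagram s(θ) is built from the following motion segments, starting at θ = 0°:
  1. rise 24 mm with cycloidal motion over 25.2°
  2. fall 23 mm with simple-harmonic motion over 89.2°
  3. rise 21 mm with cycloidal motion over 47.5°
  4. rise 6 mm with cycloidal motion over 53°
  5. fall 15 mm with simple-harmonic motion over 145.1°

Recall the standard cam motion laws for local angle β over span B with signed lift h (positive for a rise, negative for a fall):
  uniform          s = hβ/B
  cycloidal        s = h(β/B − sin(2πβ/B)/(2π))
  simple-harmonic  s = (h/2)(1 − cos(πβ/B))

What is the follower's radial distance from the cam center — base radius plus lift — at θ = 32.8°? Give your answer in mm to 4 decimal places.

seg 1 [0°–25.2°] cycloidal, h=24: full span → s += 24 → s = 24.0000
seg 2 [25.2°–114.4°] simple-harmonic, h=-23: θ=32.8° here. β=7.6, B=89.2. -23/2·(1 − cos(π·0.0852)) = -0.4095 → s = 23.5905
radial distance = base radius + s = 39 + 23.5905 = 62.5905

62.5905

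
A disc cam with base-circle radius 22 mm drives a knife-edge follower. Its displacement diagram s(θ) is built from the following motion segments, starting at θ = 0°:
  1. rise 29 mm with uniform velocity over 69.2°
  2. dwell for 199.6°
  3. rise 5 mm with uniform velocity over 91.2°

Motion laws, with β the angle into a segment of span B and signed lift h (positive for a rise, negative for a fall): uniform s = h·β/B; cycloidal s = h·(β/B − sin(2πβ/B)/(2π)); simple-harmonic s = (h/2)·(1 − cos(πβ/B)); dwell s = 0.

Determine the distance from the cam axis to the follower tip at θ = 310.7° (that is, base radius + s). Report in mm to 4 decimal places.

seg 1 [0°–69.2°] uniform, h=29: full span → s += 29 → s = 29.0000
seg 2 [69.2°–268.8°] dwell: s stays 29.0000
seg 3 [268.8°–360°] uniform, h=5: θ=310.7° here. β=41.9, B=91.2. 5·41.9/91.2 = 2.2971 → s = 31.2971
radial distance = base radius + s = 22 + 31.2971 = 53.2971

53.2971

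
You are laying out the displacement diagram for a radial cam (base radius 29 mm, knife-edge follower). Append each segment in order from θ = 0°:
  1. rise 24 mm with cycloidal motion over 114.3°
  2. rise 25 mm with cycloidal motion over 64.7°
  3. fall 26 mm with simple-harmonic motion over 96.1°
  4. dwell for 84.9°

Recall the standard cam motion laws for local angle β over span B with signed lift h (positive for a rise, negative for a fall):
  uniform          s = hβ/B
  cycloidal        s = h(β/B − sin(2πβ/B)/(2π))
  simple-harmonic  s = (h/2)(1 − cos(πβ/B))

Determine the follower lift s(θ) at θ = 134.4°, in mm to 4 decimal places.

seg 1 [0°–114.3°] cycloidal, h=24: full span → s += 24 → s = 24.0000
seg 2 [114.3°–179°] cycloidal, h=25: θ=134.4° here. β=20.1, B=64.7. 25·(0.3107 − sin(2π·0.3107)/(2π)) = 4.0733 → s = 28.0733

28.0733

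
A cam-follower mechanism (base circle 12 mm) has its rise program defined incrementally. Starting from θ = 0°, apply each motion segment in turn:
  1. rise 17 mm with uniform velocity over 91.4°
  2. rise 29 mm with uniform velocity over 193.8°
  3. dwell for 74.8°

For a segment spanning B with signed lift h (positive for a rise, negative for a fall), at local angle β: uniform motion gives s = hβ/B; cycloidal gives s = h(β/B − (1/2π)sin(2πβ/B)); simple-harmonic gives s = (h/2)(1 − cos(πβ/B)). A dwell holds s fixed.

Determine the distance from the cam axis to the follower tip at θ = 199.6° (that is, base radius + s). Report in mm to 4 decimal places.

seg 1 [0°–91.4°] uniform, h=17: full span → s += 17 → s = 17.0000
seg 2 [91.4°–285.2°] uniform, h=29: θ=199.6° here. β=108.2, B=193.8. 29·108.2/193.8 = 16.1909 → s = 33.1909
radial distance = base radius + s = 12 + 33.1909 = 45.1909

45.1909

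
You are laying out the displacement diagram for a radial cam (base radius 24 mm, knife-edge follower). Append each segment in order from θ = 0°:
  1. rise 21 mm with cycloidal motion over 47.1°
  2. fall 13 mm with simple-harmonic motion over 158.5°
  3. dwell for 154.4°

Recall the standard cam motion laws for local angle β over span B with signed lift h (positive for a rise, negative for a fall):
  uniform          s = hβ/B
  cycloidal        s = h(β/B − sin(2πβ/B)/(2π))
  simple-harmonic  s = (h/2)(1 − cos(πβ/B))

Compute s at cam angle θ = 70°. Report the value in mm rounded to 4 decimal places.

seg 1 [0°–47.1°] cycloidal, h=21: full span → s += 21 → s = 21.0000
seg 2 [47.1°–205.6°] simple-harmonic, h=-13: θ=70° here. β=22.9, B=158.5. -13/2·(1 − cos(π·0.1445)) = -0.6582 → s = 20.3418

20.3418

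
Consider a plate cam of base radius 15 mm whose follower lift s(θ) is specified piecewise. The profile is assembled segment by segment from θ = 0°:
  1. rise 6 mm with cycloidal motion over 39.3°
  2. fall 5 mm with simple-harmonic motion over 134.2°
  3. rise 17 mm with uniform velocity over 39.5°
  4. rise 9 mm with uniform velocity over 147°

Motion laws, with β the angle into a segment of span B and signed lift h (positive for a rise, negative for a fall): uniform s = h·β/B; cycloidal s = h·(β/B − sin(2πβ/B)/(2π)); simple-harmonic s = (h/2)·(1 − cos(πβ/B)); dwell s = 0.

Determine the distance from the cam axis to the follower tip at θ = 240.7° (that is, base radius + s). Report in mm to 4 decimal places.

seg 1 [0°–39.3°] cycloidal, h=6: full span → s += 6 → s = 6.0000
seg 2 [39.3°–173.5°] simple-harmonic, h=-5: full span → s += -5 → s = 1.0000
seg 3 [173.5°–213°] uniform, h=17: full span → s += 17 → s = 18.0000
seg 4 [213°–360°] uniform, h=9: θ=240.7° here. β=27.7, B=147. 9·27.7/147 = 1.6959 → s = 19.6959
radial distance = base radius + s = 15 + 19.6959 = 34.6959

34.6959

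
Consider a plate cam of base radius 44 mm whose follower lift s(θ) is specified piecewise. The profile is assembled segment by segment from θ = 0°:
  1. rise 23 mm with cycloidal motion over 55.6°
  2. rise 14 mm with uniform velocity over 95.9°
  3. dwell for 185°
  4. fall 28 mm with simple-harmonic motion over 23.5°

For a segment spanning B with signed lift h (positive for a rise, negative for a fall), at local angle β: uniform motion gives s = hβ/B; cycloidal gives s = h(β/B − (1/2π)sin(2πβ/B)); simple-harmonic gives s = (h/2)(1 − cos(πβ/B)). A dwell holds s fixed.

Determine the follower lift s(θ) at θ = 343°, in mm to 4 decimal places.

seg 1 [0°–55.6°] cycloidal, h=23: full span → s += 23 → s = 23.0000
seg 2 [55.6°–151.5°] uniform, h=14: full span → s += 14 → s = 37.0000
seg 3 [151.5°–336.5°] dwell: s stays 37.0000
seg 4 [336.5°–360°] simple-harmonic, h=-28: θ=343° here. β=6.5, B=23.5. -28/2·(1 − cos(π·0.2766)) = -4.9612 → s = 32.0388

32.0388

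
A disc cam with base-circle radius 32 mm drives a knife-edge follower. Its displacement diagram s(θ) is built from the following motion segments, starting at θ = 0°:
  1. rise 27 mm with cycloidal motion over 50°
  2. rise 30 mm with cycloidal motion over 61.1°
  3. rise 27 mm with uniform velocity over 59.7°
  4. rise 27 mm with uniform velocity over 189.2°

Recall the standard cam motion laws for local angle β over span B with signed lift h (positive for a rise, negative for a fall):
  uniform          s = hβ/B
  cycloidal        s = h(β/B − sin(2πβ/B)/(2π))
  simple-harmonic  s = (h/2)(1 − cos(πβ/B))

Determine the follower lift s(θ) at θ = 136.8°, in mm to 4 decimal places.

seg 1 [0°–50°] cycloidal, h=27: full span → s += 27 → s = 27.0000
seg 2 [50°–111.1°] cycloidal, h=30: full span → s += 30 → s = 57.0000
seg 3 [111.1°–170.8°] uniform, h=27: θ=136.8° here. β=25.7, B=59.7. 27·25.7/59.7 = 11.6231 → s = 68.6231

68.6231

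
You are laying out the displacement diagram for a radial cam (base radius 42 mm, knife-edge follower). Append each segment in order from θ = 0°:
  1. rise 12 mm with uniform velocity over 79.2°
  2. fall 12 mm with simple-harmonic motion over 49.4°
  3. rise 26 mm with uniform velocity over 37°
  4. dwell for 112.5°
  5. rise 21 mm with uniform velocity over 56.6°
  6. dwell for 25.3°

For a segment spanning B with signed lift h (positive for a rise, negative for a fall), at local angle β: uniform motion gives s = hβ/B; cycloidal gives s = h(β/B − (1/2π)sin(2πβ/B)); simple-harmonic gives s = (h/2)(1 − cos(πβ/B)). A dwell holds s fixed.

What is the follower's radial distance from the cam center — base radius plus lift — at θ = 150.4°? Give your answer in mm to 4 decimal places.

seg 1 [0°–79.2°] uniform, h=12: full span → s += 12 → s = 12.0000
seg 2 [79.2°–128.6°] simple-harmonic, h=-12: full span → s += -12 → s = 0.0000
seg 3 [128.6°–165.6°] uniform, h=26: θ=150.4° here. β=21.8, B=37. 26·21.8/37 = 15.3189 → s = 15.3189
radial distance = base radius + s = 42 + 15.3189 = 57.3189

57.3189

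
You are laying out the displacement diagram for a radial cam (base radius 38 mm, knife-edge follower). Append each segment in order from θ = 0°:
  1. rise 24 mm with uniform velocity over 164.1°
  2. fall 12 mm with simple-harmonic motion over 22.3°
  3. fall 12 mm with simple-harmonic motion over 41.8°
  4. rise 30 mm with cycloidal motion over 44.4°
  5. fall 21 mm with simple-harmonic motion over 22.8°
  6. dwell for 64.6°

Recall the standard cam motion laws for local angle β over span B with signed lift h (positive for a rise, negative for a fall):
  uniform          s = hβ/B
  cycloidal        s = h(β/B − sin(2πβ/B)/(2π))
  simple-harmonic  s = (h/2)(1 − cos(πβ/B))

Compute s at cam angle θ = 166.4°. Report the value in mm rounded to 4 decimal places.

seg 1 [0°–164.1°] uniform, h=24: full span → s += 24 → s = 24.0000
seg 2 [164.1°–186.4°] simple-harmonic, h=-12: θ=166.4° here. β=2.3, B=22.3. -12/2·(1 − cos(π·0.1031)) = -0.3122 → s = 23.6878

23.6878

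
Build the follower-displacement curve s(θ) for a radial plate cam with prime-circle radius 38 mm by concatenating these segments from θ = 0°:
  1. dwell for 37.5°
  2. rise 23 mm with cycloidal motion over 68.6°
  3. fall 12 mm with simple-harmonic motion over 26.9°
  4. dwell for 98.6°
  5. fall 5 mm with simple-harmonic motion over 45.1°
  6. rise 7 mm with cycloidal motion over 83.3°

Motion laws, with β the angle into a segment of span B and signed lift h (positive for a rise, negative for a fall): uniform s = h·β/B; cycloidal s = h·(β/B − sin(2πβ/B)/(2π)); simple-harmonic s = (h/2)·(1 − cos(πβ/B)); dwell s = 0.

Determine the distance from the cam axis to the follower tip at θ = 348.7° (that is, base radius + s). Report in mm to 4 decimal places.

seg 1 [0°–37.5°] dwell: s stays 0.0000
seg 2 [37.5°–106.1°] cycloidal, h=23: full span → s += 23 → s = 23.0000
seg 3 [106.1°–133°] simple-harmonic, h=-12: full span → s += -12 → s = 11.0000
seg 4 [133°–231.6°] dwell: s stays 11.0000
seg 5 [231.6°–276.7°] simple-harmonic, h=-5: full span → s += -5 → s = 6.0000
seg 6 [276.7°–360°] cycloidal, h=7: θ=348.7° here. β=72, B=83.3. 7·(0.8643 − sin(2π·0.8643)/(2π)) = 6.8891 → s = 12.8891
radial distance = base radius + s = 38 + 12.8891 = 50.8891

50.8891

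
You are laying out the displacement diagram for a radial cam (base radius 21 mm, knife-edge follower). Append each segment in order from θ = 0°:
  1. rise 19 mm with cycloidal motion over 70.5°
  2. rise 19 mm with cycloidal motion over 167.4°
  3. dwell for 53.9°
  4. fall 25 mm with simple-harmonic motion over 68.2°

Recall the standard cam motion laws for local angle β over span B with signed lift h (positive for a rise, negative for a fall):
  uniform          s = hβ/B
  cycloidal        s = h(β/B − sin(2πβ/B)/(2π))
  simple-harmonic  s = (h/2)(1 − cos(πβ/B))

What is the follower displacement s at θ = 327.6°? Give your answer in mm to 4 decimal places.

seg 1 [0°–70.5°] cycloidal, h=19: full span → s += 19 → s = 19.0000
seg 2 [70.5°–237.9°] cycloidal, h=19: full span → s += 19 → s = 38.0000
seg 3 [237.9°–291.8°] dwell: s stays 38.0000
seg 4 [291.8°–360°] simple-harmonic, h=-25: θ=327.6° here. β=35.8, B=68.2. -25/2·(1 − cos(π·0.5249)) = -13.4779 → s = 24.5221

24.5221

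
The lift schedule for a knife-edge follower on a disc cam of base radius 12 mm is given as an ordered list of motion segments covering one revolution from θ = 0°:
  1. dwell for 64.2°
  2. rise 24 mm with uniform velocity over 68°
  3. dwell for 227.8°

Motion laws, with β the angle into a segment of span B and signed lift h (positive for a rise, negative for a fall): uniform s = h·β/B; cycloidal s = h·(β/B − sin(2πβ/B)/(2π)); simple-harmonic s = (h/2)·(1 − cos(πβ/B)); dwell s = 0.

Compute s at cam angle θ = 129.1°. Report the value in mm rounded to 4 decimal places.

seg 1 [0°–64.2°] dwell: s stays 0.0000
seg 2 [64.2°–132.2°] uniform, h=24: θ=129.1° here. β=64.9, B=68. 24·64.9/68 = 22.9059 → s = 22.9059

22.9059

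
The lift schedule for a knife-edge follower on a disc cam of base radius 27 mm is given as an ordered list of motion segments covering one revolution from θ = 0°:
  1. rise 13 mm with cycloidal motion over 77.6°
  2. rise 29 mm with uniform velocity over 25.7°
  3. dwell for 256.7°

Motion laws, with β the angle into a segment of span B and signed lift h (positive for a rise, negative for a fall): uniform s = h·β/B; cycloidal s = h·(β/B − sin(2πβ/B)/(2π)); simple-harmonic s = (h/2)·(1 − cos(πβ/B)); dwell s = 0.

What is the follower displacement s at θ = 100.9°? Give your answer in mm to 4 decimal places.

seg 1 [0°–77.6°] cycloidal, h=13: full span → s += 13 → s = 13.0000
seg 2 [77.6°–103.3°] uniform, h=29: θ=100.9° here. β=23.3, B=25.7. 29·23.3/25.7 = 26.2918 → s = 39.2918

39.2918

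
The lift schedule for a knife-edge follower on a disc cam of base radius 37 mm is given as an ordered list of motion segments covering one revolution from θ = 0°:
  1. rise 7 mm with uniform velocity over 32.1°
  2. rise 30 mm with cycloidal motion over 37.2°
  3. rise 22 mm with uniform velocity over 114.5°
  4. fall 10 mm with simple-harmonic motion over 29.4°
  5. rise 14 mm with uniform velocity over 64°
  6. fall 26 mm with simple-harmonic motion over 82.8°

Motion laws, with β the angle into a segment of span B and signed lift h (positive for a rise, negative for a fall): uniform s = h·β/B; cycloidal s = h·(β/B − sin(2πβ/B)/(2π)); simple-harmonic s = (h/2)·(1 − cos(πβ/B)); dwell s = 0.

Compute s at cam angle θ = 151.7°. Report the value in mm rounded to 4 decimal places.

seg 1 [0°–32.1°] uniform, h=7: full span → s += 7 → s = 7.0000
seg 2 [32.1°–69.3°] cycloidal, h=30: full span → s += 30 → s = 37.0000
seg 3 [69.3°–183.8°] uniform, h=22: θ=151.7° here. β=82.4, B=114.5. 22·82.4/114.5 = 15.8323 → s = 52.8323

52.8323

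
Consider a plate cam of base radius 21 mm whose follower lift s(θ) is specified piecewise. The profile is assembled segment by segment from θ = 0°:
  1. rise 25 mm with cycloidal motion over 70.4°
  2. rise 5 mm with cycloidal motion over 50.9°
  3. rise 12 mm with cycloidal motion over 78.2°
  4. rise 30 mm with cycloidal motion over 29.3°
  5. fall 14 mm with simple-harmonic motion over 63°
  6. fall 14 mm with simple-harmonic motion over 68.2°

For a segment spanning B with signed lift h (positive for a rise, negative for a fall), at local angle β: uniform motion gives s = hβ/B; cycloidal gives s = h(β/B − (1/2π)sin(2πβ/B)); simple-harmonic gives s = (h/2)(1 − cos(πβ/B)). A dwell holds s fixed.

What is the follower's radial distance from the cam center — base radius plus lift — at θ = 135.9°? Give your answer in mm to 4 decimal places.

seg 1 [0°–70.4°] cycloidal, h=25: full span → s += 25 → s = 25.0000
seg 2 [70.4°–121.3°] cycloidal, h=5: full span → s += 5 → s = 30.0000
seg 3 [121.3°–199.5°] cycloidal, h=12: θ=135.9° here. β=14.6, B=78.2. 12·(0.1867 − sin(2π·0.1867)/(2π)) = 0.4796 → s = 30.4796
radial distance = base radius + s = 21 + 30.4796 = 51.4796

51.4796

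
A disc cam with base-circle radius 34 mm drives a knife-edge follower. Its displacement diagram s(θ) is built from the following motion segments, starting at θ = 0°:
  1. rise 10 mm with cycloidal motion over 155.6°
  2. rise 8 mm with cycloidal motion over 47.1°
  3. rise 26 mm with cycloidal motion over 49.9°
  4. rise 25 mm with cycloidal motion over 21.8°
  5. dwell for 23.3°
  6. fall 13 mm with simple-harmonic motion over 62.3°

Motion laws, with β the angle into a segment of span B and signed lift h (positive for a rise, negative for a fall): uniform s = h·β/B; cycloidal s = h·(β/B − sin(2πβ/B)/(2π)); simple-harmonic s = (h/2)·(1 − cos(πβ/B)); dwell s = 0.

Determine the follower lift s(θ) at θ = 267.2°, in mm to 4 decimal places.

seg 1 [0°–155.6°] cycloidal, h=10: full span → s += 10 → s = 10.0000
seg 2 [155.6°–202.7°] cycloidal, h=8: full span → s += 8 → s = 18.0000
seg 3 [202.7°–252.6°] cycloidal, h=26: full span → s += 26 → s = 44.0000
seg 4 [252.6°–274.4°] cycloidal, h=25: θ=267.2° here. β=14.6, B=21.8. 25·(0.6697 − sin(2π·0.6697)/(2π)) = 20.2265 → s = 64.2265

64.2265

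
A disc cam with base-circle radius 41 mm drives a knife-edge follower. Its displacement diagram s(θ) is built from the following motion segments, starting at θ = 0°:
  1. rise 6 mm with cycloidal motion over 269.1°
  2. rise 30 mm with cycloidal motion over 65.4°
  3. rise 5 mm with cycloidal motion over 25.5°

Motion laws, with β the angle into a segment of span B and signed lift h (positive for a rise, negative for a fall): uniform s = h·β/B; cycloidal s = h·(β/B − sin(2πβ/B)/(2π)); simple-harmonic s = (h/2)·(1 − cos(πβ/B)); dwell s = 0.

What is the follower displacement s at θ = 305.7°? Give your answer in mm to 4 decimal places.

seg 1 [0°–269.1°] cycloidal, h=6: full span → s += 6 → s = 6.0000
seg 2 [269.1°–334.5°] cycloidal, h=30: θ=305.7° here. β=36.6, B=65.4. 30·(0.5596 − sin(2π·0.5596)/(2π)) = 18.5364 → s = 24.5364

24.5364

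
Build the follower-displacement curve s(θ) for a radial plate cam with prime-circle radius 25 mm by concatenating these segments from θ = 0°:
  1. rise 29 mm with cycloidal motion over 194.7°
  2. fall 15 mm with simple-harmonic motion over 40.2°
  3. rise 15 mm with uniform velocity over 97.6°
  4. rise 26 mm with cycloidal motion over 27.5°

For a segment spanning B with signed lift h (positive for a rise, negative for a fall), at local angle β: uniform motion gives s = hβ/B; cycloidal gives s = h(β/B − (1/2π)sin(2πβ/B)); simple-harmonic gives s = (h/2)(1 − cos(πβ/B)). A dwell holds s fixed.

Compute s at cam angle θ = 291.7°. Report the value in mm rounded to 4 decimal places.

seg 1 [0°–194.7°] cycloidal, h=29: full span → s += 29 → s = 29.0000
seg 2 [194.7°–234.9°] simple-harmonic, h=-15: full span → s += -15 → s = 14.0000
seg 3 [234.9°–332.5°] uniform, h=15: θ=291.7° here. β=56.8, B=97.6. 15·56.8/97.6 = 8.7295 → s = 22.7295

22.7295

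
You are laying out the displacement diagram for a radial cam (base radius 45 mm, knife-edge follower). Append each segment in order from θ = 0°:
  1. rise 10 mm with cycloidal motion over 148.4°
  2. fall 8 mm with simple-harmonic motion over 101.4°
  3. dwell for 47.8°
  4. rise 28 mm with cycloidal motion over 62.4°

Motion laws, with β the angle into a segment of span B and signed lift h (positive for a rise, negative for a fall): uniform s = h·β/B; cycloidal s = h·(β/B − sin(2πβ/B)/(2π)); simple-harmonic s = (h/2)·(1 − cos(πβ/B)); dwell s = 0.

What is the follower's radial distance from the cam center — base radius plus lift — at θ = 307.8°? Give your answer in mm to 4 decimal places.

seg 1 [0°–148.4°] cycloidal, h=10: full span → s += 10 → s = 10.0000
seg 2 [148.4°–249.8°] simple-harmonic, h=-8: full span → s += -8 → s = 2.0000
seg 3 [249.8°–297.6°] dwell: s stays 2.0000
seg 4 [297.6°–360°] cycloidal, h=28: θ=307.8° here. β=10.2, B=62.4. 28·(0.1635 − sin(2π·0.1635)/(2π)) = 0.7633 → s = 2.7633
radial distance = base radius + s = 45 + 2.7633 = 47.7633

47.7633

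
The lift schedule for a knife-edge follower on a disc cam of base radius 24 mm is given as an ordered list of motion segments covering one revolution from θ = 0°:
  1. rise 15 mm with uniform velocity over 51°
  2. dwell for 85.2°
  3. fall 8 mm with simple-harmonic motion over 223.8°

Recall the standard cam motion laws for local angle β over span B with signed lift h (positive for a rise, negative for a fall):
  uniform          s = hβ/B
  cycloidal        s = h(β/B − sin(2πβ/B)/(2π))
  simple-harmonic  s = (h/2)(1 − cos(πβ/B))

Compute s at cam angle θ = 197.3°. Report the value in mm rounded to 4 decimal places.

seg 1 [0°–51°] uniform, h=15: full span → s += 15 → s = 15.0000
seg 2 [51°–136.2°] dwell: s stays 15.0000
seg 3 [136.2°–360°] simple-harmonic, h=-8: θ=197.3° here. β=61.1, B=223.8. -8/2·(1 − cos(π·0.2730)) = -1.3833 → s = 13.6167

13.6167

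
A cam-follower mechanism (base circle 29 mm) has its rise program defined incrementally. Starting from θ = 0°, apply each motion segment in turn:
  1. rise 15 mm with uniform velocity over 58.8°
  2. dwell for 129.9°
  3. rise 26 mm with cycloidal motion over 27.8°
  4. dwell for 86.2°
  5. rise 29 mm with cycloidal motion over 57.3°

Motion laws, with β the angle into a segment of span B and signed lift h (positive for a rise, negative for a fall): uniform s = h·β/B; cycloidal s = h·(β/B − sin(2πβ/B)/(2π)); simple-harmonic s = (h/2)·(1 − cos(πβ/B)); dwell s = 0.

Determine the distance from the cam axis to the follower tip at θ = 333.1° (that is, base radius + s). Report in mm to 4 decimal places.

seg 1 [0°–58.8°] uniform, h=15: full span → s += 15 → s = 15.0000
seg 2 [58.8°–188.7°] dwell: s stays 15.0000
seg 3 [188.7°–216.5°] cycloidal, h=26: full span → s += 26 → s = 41.0000
seg 4 [216.5°–302.7°] dwell: s stays 41.0000
seg 5 [302.7°–360°] cycloidal, h=29: θ=333.1° here. β=30.4, B=57.3. 29·(0.5305 − sin(2π·0.5305)/(2π)) = 16.2660 → s = 57.2660
radial distance = base radius + s = 29 + 57.2660 = 86.2660

86.2660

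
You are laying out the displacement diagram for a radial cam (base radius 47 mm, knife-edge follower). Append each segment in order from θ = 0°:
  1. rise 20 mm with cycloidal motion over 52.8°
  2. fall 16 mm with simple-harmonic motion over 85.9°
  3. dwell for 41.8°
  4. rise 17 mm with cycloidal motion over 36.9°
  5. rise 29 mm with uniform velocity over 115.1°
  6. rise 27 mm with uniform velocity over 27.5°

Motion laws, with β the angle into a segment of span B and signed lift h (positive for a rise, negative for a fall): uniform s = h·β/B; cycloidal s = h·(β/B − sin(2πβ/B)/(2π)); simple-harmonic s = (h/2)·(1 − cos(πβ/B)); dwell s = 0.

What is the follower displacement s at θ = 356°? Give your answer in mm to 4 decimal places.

seg 1 [0°–52.8°] cycloidal, h=20: full span → s += 20 → s = 20.0000
seg 2 [52.8°–138.7°] simple-harmonic, h=-16: full span → s += -16 → s = 4.0000
seg 3 [138.7°–180.5°] dwell: s stays 4.0000
seg 4 [180.5°–217.4°] cycloidal, h=17: full span → s += 17 → s = 21.0000
seg 5 [217.4°–332.5°] uniform, h=29: full span → s += 29 → s = 50.0000
seg 6 [332.5°–360°] uniform, h=27: θ=356° here. β=23.5, B=27.5. 27·23.5/27.5 = 23.0727 → s = 73.0727

73.0727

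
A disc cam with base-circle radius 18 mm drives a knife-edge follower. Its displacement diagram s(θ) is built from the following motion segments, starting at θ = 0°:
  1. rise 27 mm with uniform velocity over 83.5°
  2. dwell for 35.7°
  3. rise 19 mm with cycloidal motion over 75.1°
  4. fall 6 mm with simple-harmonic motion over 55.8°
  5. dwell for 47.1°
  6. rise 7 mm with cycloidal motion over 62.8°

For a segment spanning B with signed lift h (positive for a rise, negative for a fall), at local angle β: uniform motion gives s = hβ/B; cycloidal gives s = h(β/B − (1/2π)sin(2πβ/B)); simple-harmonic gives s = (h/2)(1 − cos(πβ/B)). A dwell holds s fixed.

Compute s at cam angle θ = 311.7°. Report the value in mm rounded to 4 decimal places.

seg 1 [0°–83.5°] uniform, h=27: full span → s += 27 → s = 27.0000
seg 2 [83.5°–119.2°] dwell: s stays 27.0000
seg 3 [119.2°–194.3°] cycloidal, h=19: full span → s += 19 → s = 46.0000
seg 4 [194.3°–250.1°] simple-harmonic, h=-6: full span → s += -6 → s = 40.0000
seg 5 [250.1°–297.2°] dwell: s stays 40.0000
seg 6 [297.2°–360°] cycloidal, h=7: θ=311.7° here. β=14.5, B=62.8. 7·(0.2309 − sin(2π·0.2309)/(2π)) = 0.5102 → s = 40.5102

40.5102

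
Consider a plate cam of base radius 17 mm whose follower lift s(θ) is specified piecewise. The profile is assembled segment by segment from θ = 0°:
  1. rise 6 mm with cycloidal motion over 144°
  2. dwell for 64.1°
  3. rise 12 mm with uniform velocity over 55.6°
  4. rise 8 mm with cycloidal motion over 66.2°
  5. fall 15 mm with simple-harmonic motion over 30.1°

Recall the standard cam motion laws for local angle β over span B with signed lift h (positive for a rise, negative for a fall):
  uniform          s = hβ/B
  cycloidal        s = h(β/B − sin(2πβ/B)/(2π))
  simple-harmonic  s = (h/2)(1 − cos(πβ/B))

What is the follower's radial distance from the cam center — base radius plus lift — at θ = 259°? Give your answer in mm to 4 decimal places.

seg 1 [0°–144°] cycloidal, h=6: full span → s += 6 → s = 6.0000
seg 2 [144°–208.1°] dwell: s stays 6.0000
seg 3 [208.1°–263.7°] uniform, h=12: θ=259° here. β=50.9, B=55.6. 12·50.9/55.6 = 10.9856 → s = 16.9856
radial distance = base radius + s = 17 + 16.9856 = 33.9856

33.9856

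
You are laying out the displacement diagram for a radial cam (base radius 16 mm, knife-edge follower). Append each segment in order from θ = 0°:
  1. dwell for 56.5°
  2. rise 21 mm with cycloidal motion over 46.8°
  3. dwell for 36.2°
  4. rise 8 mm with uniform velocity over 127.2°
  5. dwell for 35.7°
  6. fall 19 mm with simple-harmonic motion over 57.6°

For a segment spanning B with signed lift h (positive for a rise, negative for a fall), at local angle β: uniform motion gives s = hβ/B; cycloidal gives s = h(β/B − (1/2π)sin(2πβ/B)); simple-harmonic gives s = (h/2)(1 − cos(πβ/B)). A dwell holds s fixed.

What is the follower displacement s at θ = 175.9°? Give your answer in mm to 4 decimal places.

seg 1 [0°–56.5°] dwell: s stays 0.0000
seg 2 [56.5°–103.3°] cycloidal, h=21: full span → s += 21 → s = 21.0000
seg 3 [103.3°–139.5°] dwell: s stays 21.0000
seg 4 [139.5°–266.7°] uniform, h=8: θ=175.9° here. β=36.4, B=127.2. 8·36.4/127.2 = 2.2893 → s = 23.2893

23.2893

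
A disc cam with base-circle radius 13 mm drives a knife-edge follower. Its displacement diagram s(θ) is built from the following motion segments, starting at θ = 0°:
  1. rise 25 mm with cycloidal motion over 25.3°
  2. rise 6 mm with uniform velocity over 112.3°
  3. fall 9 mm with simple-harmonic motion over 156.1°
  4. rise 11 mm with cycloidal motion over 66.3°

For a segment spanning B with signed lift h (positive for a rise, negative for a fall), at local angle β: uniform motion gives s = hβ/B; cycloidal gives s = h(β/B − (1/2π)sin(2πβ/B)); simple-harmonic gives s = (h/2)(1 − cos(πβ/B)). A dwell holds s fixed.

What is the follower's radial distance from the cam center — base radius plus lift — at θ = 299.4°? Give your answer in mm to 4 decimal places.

seg 1 [0°–25.3°] cycloidal, h=25: full span → s += 25 → s = 25.0000
seg 2 [25.3°–137.6°] uniform, h=6: full span → s += 6 → s = 31.0000
seg 3 [137.6°–293.7°] simple-harmonic, h=-9: full span → s += -9 → s = 22.0000
seg 4 [293.7°–360°] cycloidal, h=11: θ=299.4° here. β=5.7, B=66.3. 11·(0.0860 − sin(2π·0.0860)/(2π)) = 0.0453 → s = 22.0453
radial distance = base radius + s = 13 + 22.0453 = 35.0453

35.0453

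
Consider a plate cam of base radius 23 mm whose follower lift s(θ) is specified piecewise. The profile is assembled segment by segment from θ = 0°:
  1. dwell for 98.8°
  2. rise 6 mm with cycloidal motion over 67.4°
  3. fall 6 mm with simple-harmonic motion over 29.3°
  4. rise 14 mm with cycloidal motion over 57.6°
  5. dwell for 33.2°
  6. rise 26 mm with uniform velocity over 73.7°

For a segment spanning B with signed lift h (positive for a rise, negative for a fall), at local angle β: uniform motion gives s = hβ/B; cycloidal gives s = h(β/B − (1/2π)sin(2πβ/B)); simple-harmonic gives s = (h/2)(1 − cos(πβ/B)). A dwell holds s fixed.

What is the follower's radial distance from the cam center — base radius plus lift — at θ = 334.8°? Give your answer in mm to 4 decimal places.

seg 1 [0°–98.8°] dwell: s stays 0.0000
seg 2 [98.8°–166.2°] cycloidal, h=6: full span → s += 6 → s = 6.0000
seg 3 [166.2°–195.5°] simple-harmonic, h=-6: full span → s += -6 → s = 0.0000
seg 4 [195.5°–253.1°] cycloidal, h=14: full span → s += 14 → s = 14.0000
seg 5 [253.1°–286.3°] dwell: s stays 14.0000
seg 6 [286.3°–360°] uniform, h=26: θ=334.8° here. β=48.5, B=73.7. 26·48.5/73.7 = 17.1099 → s = 31.1099
radial distance = base radius + s = 23 + 31.1099 = 54.1099

54.1099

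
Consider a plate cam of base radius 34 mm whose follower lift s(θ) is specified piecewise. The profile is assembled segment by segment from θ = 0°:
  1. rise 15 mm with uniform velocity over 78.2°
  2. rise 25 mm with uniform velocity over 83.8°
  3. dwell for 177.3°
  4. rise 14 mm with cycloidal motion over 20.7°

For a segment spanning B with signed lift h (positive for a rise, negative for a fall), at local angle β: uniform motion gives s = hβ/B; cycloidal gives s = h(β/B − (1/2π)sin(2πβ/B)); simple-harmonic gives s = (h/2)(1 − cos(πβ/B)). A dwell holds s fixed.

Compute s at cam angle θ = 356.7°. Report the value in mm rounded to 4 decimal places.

seg 1 [0°–78.2°] uniform, h=15: full span → s += 15 → s = 15.0000
seg 2 [78.2°–162°] uniform, h=25: full span → s += 25 → s = 40.0000
seg 3 [162°–339.3°] dwell: s stays 40.0000
seg 4 [339.3°–360°] cycloidal, h=14: θ=356.7° here. β=17.4, B=20.7. 14·(0.8406 − sin(2π·0.8406)/(2π)) = 13.6451 → s = 53.6451

53.6451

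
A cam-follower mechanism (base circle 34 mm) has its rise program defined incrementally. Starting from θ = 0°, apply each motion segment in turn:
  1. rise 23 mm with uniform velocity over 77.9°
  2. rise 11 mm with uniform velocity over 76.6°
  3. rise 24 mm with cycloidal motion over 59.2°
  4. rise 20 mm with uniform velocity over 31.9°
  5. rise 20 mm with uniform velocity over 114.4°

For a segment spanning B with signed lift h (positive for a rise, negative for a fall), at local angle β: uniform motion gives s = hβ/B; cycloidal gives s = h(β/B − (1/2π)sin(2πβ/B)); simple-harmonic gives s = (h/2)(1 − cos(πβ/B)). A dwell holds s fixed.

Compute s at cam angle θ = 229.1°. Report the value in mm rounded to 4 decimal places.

seg 1 [0°–77.9°] uniform, h=23: full span → s += 23 → s = 23.0000
seg 2 [77.9°–154.5°] uniform, h=11: full span → s += 11 → s = 34.0000
seg 3 [154.5°–213.7°] cycloidal, h=24: full span → s += 24 → s = 58.0000
seg 4 [213.7°–245.6°] uniform, h=20: θ=229.1° here. β=15.4, B=31.9. 20·15.4/31.9 = 9.6552 → s = 67.6552

67.6552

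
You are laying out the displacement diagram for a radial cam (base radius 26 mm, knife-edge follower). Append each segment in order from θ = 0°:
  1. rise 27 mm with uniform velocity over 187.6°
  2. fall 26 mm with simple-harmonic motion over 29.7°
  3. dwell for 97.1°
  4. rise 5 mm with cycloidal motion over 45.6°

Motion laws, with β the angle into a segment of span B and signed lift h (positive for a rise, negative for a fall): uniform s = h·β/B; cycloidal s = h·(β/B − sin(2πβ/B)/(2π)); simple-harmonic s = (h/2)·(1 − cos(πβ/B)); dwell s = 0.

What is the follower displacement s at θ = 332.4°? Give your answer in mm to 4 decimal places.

seg 1 [0°–187.6°] uniform, h=27: full span → s += 27 → s = 27.0000
seg 2 [187.6°–217.3°] simple-harmonic, h=-26: full span → s += -26 → s = 1.0000
seg 3 [217.3°–314.4°] dwell: s stays 1.0000
seg 4 [314.4°–360°] cycloidal, h=5: θ=332.4° here. β=18, B=45.6. 5·(0.3947 − sin(2π·0.3947)/(2π)) = 1.4849 → s = 2.4849

2.4849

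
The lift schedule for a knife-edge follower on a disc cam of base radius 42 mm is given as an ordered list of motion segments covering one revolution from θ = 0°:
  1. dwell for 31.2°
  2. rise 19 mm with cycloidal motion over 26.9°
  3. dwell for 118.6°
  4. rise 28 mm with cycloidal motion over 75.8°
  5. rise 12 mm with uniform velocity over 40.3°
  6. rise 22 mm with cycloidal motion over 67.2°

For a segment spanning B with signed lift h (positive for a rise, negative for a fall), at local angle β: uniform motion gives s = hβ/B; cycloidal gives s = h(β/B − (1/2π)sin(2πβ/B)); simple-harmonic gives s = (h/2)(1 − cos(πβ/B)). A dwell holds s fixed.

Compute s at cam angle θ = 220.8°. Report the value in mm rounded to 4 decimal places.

seg 1 [0°–31.2°] dwell: s stays 0.0000
seg 2 [31.2°–58.1°] cycloidal, h=19: full span → s += 19 → s = 19.0000
seg 3 [58.1°–176.7°] dwell: s stays 19.0000
seg 4 [176.7°–252.5°] cycloidal, h=28: θ=220.8° here. β=44.1, B=75.8. 28·(0.5818 − sin(2π·0.5818)/(2π)) = 18.4810 → s = 37.4810

37.4810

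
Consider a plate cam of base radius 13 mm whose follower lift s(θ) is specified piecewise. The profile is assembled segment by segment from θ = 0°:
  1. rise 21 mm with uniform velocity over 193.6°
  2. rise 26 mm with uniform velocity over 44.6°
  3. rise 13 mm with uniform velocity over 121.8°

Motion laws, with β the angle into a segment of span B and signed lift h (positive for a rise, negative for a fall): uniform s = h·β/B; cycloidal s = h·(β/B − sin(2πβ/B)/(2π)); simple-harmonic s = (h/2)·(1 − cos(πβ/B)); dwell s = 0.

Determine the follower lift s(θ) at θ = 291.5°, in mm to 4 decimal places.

seg 1 [0°–193.6°] uniform, h=21: full span → s += 21 → s = 21.0000
seg 2 [193.6°–238.2°] uniform, h=26: full span → s += 26 → s = 47.0000
seg 3 [238.2°–360°] uniform, h=13: θ=291.5° here. β=53.3, B=121.8. 13·53.3/121.8 = 5.6888 → s = 52.6888

52.6888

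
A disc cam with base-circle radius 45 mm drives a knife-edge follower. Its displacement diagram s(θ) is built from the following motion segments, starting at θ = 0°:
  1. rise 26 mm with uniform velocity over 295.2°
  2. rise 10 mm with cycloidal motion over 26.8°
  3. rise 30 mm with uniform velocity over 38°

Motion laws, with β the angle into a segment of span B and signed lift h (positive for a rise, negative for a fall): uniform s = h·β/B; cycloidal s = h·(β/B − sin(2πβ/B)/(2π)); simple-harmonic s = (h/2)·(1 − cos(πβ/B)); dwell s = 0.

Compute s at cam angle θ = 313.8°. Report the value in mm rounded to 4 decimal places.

seg 1 [0°–295.2°] uniform, h=26: full span → s += 26 → s = 26.0000
seg 2 [295.2°–322°] cycloidal, h=10: θ=313.8° here. β=18.6, B=26.8. 10·(0.6940 − sin(2π·0.6940)/(2π)) = 8.4344 → s = 34.4344

34.4344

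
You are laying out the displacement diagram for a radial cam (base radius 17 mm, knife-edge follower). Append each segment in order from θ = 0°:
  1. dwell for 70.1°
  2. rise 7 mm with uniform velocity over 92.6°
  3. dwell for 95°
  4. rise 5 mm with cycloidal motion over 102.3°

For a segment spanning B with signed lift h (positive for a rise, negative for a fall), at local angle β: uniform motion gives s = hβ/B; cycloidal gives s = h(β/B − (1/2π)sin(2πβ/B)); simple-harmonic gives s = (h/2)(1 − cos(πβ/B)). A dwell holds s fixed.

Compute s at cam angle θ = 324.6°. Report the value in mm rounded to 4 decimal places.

seg 1 [0°–70.1°] dwell: s stays 0.0000
seg 2 [70.1°–162.7°] uniform, h=7: full span → s += 7 → s = 7.0000
seg 3 [162.7°–257.7°] dwell: s stays 7.0000
seg 4 [257.7°–360°] cycloidal, h=5: θ=324.6° here. β=66.9, B=102.3. 5·(0.6540 − sin(2π·0.6540)/(2π)) = 3.9250 → s = 10.9250

10.9250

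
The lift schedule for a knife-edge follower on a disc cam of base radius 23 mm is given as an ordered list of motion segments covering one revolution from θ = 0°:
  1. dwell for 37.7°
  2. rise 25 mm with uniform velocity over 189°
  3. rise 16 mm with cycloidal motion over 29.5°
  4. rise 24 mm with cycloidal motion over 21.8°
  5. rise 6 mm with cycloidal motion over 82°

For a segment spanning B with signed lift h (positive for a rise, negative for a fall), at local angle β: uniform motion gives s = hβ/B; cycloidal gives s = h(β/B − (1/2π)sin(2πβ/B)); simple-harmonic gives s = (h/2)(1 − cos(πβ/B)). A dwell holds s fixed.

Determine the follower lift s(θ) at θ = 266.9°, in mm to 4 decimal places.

seg 1 [0°–37.7°] dwell: s stays 0.0000
seg 2 [37.7°–226.7°] uniform, h=25: full span → s += 25 → s = 25.0000
seg 3 [226.7°–256.2°] cycloidal, h=16: full span → s += 16 → s = 41.0000
seg 4 [256.2°–278°] cycloidal, h=24: θ=266.9° here. β=10.7, B=21.8. 24·(0.4908 − sin(2π·0.4908)/(2π)) = 11.5598 → s = 52.5598

52.5598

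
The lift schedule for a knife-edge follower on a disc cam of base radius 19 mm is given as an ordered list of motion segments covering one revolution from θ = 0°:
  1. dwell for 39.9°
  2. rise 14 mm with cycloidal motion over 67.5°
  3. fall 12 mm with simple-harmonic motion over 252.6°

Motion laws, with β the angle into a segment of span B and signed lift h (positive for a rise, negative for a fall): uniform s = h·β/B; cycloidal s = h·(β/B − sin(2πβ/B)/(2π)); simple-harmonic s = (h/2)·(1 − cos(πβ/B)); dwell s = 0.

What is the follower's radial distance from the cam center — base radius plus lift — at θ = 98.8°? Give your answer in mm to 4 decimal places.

seg 1 [0°–39.9°] dwell: s stays 0.0000
seg 2 [39.9°–107.4°] cycloidal, h=14: θ=98.8° here. β=58.9, B=67.5. 14·(0.8726 − sin(2π·0.8726)/(2π)) = 13.8155 → s = 13.8155
radial distance = base radius + s = 19 + 13.8155 = 32.8155

32.8155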